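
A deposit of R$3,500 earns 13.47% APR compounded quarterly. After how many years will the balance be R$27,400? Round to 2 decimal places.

15.53 years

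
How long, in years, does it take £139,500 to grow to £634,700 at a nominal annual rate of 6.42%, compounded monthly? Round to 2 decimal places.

Periodic rate i = 0.0642/12 = 0.00535.
n = ln(634700/139500) / ln(1+0.00535) = ln(4.54982) / 0.005336 = 283.9509 months
= 283.9509/12 years

23.66 years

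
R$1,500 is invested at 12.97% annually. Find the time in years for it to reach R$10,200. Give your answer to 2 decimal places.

n = ln(10200/1500) / ln(1+0.1297) = ln(6.80000) / 0.121952 = 15.7187 years

15.72 years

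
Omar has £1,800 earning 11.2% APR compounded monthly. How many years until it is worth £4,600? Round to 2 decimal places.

8.42 years

Periodic rate i = 0.112/12 = 0.00933333.
(1+i)^n = 4600/1800 = 2.55556, so n = ln 2.55556 / ln 1.00933 = 100.9973 months
= 100.9973/12 years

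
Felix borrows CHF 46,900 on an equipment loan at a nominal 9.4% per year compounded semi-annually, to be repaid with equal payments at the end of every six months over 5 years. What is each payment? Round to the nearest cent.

i = 0.094/2 = 0.047 per half-year; n = 5·2 = 10.
Annuity-PV factor = 7.835480; PMT = 46900 / 7.835480 = 5,985.5938

CHF 5,985.59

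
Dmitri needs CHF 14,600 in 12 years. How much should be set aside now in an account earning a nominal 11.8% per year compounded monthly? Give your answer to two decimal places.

CHF 3,567.76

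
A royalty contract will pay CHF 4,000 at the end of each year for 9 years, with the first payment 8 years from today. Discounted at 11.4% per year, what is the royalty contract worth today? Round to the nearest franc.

CHF 10,243

PV at t=7 (ordinary 9-year annuity): 4000 × a(9|0.114) = 4000 × 5.452004 = 21,808.0145
PV₀ = 21,808.0145 / (1+0.114)^7 = 21,808.0145 / 2.129101 = 10,242.8259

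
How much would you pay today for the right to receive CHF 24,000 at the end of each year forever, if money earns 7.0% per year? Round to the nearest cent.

CHF 342,857.14

PV = C/r = 24000/0.07 = 342,857.1429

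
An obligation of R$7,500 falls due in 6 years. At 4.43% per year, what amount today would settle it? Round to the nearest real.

R$5,782

PV = FV·(1+i)^(−n) = 7,500 × 0.770989 = 5,782.4195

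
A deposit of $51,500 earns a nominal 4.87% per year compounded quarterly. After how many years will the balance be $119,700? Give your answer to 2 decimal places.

17.42 years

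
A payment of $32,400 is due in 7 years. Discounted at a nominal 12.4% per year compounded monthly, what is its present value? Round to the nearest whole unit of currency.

$13,662

Periodic rate i = 0.124/12 = 0.0103333; n = 7 × 12 = 84 periods.
PV = 32,400 / (1 + 0.0103333)^84 = 32,400 / 2.371555 = 13,661.9204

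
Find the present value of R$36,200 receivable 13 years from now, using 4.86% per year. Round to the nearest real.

PV = 36,200 / (1 + 0.0486)^13 = 36,200 / 1.853225 = 19,533.5184

R$19,534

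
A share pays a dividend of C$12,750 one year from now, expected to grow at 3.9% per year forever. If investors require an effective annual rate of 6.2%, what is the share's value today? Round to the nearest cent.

PV = D₁/(r − g) = 12750/(0.062 − 0.039) = 554,347.8261

C$554,347.83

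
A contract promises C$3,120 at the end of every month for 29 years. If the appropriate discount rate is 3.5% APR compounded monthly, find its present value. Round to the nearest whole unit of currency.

With 12 periods per year: i = 0.00291667, n = 348.
PV = PMT · [1 − (1+i)^(−n)] / i = 3120 · 218.421183 = 681,474.0914

C$681,474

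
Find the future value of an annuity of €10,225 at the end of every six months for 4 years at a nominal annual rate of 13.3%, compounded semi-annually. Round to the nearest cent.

€103,593.20

With 2 periods per year: i = 0.0665, n = 8.
FV = 10225 × [(1+0.0665)^8 − 1] / 0.0665 = 10225 × 10.131364 = 103,593.1952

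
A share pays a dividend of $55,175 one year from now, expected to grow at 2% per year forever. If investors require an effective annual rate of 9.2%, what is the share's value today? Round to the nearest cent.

$766,319.44

PV = D₁/(r − g) = 55175/(0.092 − 0.02) = 766,319.4444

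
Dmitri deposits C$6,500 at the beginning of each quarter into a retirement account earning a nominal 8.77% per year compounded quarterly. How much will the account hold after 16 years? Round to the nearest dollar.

i = 0.0877/4 = 0.021925 per quarter; n = 16·4 = 64.
FV = 6500 × [(1+0.021925)^64 − 1] / 0.021925 × (1+i) = 6500 × 140.155588 = 911,011.3210
(Beginning-of-period payments → annuity-due factor ×(1+i).)

C$911,011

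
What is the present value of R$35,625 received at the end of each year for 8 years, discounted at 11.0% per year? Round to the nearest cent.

R$183,330.62

Annuity factor a(8|0.11) = 5.146123; PV = 35625 × 5.146123 = 183,330.6234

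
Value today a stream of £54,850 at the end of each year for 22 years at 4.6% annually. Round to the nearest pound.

PV = 54850 × [1 − (1+0.046)^(−22)] / 0.046 = 54850 × 13.656642 = 749,066.7966

£749,067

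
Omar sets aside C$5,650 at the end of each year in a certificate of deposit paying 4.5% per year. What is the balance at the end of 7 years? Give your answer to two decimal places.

Accumulation factor s(7|0.045) = 8.019152; FV = 5650 × 8.019152 = 45,308.2076

C$45,308.21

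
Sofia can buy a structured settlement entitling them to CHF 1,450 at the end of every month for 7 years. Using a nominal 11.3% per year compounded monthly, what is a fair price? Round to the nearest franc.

With 12 periods per year: i = 0.00941667, n = 84.
PV = 1450 × [1 − (1+0.00941667)^(−84)] / 0.00941667 = 1450 × 57.868426 = 83,909.2178

CHF 83,909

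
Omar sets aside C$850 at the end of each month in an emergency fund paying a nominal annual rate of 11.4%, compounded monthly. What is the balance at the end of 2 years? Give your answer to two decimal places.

i = 0.114/12 = 0.0095 per month; n = 2·12 = 24.
FV = PMT · [(1+i)^n − 1] / i = 850 · 26.814133 = 22,792.0133

C$22,792.01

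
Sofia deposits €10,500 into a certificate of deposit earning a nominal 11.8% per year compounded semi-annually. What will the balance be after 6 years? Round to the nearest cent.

€20,890.11

i = 0.118/2 = 0.059 per half-year; n = 6·2 = 12.
FV = 10,500 × (1 + 0.059)^12 = 20,890.1145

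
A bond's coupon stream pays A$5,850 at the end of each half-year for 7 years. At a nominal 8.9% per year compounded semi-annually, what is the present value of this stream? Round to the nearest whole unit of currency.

With 2 periods per year: i = 0.0445, n = 14.
PV = PMT · [1 − (1+i)^(−n)] / i = 5850 · 10.256114 = 59,998.2680

A$59,998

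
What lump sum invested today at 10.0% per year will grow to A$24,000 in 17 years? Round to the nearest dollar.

A$4,748

PV = 24,000 / (1 + 0.1)^17 = 24,000 / 5.054470 = 4,748.2721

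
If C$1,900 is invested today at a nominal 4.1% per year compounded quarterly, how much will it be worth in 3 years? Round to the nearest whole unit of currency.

C$2,147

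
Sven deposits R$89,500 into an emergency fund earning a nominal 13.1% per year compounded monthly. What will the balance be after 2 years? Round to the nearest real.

R$116,143

i = 0.131/12 = 0.0109167 per month; n = 2·12 = 24.
89,500 × (1+0.0109167)^24 = 89,500 × 1.297683 = 116,142.6138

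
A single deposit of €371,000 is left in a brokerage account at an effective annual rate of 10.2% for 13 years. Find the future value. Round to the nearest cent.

€1,311,398.37

FV = 371,000 × (1 + 0.102)^13 = 1,311,398.3664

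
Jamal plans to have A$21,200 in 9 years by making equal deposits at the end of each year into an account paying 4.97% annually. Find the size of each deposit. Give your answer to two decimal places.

PMT = 21200 / ( [(1+0.0497)^9 − 1] / 0.0497 ) = 21200 / 11.012951 = 1,925.0064

A$1,925.01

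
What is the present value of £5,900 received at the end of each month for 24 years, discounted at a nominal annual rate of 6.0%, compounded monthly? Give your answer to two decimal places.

With 12 periods per year: i = 0.005, n = 288.
Annuity factor a(288|0.005) = 152.444121; PV = 5900 × 152.444121 = 899,420.3162

£899,420.32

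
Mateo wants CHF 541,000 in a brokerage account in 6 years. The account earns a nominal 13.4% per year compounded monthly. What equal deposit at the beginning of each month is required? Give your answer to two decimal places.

With 12 periods per year: i = 0.0111667, n = 72.
FV-annuity factor × (1+i) = 110.883627; PMT = 541000 / 110.883627 = 4,878.9890

CHF 4,878.99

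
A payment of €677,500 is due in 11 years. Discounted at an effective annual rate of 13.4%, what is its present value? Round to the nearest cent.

€169,889.17

Discount factor = (1+0.134)^(−11) = 0.250759; PV = 677,500 × 0.250759 = 169,889.1719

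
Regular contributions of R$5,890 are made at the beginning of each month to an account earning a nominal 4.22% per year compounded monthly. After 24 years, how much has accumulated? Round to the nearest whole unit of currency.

R$2,938,681

Periodic rate i = 0.0422/12 = 0.00351667; n = 24 × 12 = 288 periods.
Accumulation factor s(288|0.00351667) × (1+i) = 498.927206; FV = 5890 × 498.927206 = 2,938,681.2448
(Beginning-of-period payments → annuity-due factor ×(1+i).)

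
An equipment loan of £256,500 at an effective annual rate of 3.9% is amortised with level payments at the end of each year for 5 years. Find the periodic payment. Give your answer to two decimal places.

£57,455.09

Annuity-PV factor = 4.464356; PMT = 256500 / 4.464356 = 57,455.0914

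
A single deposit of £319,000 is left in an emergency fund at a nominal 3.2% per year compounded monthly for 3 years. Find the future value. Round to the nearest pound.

i = 0.032/12 = 0.00266667 per month; n = 3·12 = 36.
FV = PV·(1+i)^n = 319,000 × 1.100618 = 351,097.2778

£351,097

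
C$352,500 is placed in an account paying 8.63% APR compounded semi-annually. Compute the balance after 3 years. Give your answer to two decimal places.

With 2 periods per year: i = 0.04315, n = 6.
FV = 352,500 × (1 + 0.04315)^6 = 454,192.2251

C$454,192.23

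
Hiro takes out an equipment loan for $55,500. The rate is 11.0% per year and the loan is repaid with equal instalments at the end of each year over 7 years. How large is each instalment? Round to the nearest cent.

$11,777.95

Annuity-PV factor = 4.712196; PMT = 55500 / 4.712196 = 11,777.9475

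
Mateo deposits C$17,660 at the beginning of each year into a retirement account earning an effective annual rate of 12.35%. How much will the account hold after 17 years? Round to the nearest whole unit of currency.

Accumulation factor s(17|0.1235) × (1+i) = 56.766883; FV = 17660 × 56.766883 = 1,002,503.1499
(annuity-due: payments at period start, so ×(1+i).)

C$1,002,503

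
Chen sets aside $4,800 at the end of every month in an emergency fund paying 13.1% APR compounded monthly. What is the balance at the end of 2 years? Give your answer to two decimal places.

$130,889.55

Periodic rate i = 0.131/12 = 0.0109167; n = 2 × 12 = 24 periods.
Accumulation factor s(24|0.0109167) = 27.268657; FV = 4800 × 27.268657 = 130,889.5522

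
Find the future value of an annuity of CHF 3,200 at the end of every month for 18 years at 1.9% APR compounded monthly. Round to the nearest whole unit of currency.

CHF 823,336

Periodic rate i = 0.019/12 = 0.00158333; n = 18 × 12 = 216 periods.
FV = 3200 × [(1+0.00158333)^216 − 1] / 0.00158333 = 3200 × 257.292379 = 823,335.6121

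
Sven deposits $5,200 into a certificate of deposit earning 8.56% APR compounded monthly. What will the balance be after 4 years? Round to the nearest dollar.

$7,314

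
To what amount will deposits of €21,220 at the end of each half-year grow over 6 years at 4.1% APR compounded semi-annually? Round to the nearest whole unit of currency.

€285,406

Periodic rate i = 0.041/2 = 0.0205; n = 6 × 2 = 12 periods.
FV = PMT · [(1+i)^n − 1] / i = 21220 · 13.449863 = 285,406.0879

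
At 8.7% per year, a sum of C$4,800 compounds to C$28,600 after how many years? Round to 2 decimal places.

(1+i)^n = 28600/4800 = 5.95833, so n = ln 5.95833 / ln 1.087 = 21.3948 years

21.39 years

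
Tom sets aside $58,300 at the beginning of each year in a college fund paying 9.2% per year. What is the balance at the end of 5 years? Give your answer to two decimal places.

$382,529.43

Accumulation factor s(5|0.092) × (1+i) = 6.561397; FV = 58300 × 6.561397 = 382,529.4303
(Beginning-of-period payments → annuity-due factor ×(1+i).)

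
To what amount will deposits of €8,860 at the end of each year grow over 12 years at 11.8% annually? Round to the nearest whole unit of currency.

€211,236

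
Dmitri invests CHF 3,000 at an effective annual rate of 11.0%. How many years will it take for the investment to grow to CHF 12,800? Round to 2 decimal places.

13.90 years

(1+i)^n = 12800/3000 = 4.26667, so n = ln 4.26667 / ln 1.11 = 13.9022 years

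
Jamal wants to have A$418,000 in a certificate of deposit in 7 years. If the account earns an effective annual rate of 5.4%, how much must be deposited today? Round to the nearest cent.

A$289,262.41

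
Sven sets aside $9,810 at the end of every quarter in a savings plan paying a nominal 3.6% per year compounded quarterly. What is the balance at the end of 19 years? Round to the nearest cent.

i = 0.036/4 = 0.009 per quarter; n = 19·4 = 76.
FV = PMT · [(1+i)^n − 1] / i = 9810 · 108.414970 = 1,063,550.8554

$1,063,550.86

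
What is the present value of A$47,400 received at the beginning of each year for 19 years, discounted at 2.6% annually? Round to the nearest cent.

A$721,920.06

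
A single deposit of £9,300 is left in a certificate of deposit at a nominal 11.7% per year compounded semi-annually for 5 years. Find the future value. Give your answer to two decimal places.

£16,420.70

Periodic rate i = 0.117/2 = 0.0585; n = 5 × 2 = 10 periods.
9,300 × (1+0.0585)^10 = 9,300 × 1.765666 = 16,420.6964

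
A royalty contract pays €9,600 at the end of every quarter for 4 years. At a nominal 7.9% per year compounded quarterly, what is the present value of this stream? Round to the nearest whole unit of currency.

i = 0.079/4 = 0.01975 per quarter; n = 4·4 = 16.
PV = 9600 × [1 − (1+0.01975)^(−16)] / 0.01975 = 9600 × 13.604637 = 130,604.5129

€130,605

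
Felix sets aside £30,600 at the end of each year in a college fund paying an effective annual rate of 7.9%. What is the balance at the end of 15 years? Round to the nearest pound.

£824,417

Accumulation factor s(15|0.079) = 26.941717; FV = 30600 × 26.941717 = 824,416.5343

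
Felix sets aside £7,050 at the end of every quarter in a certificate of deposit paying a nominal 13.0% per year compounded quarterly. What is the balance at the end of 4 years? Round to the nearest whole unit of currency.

With 4 periods per year: i = 0.0325, n = 16.
Accumulation factor s(16|0.0325) = 20.559155; FV = 7050 × 20.559155 = 144,942.0411

£144,942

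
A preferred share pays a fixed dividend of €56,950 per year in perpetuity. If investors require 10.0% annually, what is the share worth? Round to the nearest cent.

PV = C/r = 56950/0.1 = 569,500.0000

€569,500.00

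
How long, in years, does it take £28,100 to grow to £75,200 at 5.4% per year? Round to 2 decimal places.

(1+i)^n = 75200/28100 = 2.67616, so n = ln 2.67616 / ln 1.054 = 18.7172 years

18.72 years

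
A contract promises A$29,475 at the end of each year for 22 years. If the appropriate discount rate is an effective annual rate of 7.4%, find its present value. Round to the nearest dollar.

Annuity factor a(22|0.074) = 10.703722; PV = 29475 × 10.703722 = 315,492.2071

A$315,492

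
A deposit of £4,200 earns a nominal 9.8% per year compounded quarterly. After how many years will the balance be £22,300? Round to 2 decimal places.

Periodic rate i = 0.098/4 = 0.0245.
n = ln(22300/4200) / ln(1+0.0245) = ln(5.30952) / 0.024205 = 68.9743 quarters
= 68.9743/4 years

17.24 years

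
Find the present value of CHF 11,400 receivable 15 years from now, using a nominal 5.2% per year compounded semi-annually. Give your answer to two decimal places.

CHF 5,278.18

With 2 periods per year: i = 0.026, n = 30.
PV = FV·(1+i)^(−n) = 11,400 × 0.462998 = 5,278.1780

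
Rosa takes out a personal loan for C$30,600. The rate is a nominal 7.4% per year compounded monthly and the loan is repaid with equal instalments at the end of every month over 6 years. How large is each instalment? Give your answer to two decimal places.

i = 0.074/12 = 0.00616667 per month; n = 6·12 = 72.
Annuity-PV factor = 57.998823; PMT = 30600 / 57.998823 = 527.5969

C$527.60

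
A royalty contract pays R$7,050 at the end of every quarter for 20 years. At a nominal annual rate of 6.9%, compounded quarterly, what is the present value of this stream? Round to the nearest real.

i = 0.069/4 = 0.01725 per quarter; n = 20·4 = 80.
Annuity factor a(80|0.01725) = 43.214118; PV = 7050 × 43.214118 = 304,659.5349

R$304,660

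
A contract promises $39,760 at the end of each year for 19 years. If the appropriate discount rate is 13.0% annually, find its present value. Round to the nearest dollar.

$275,854

Annuity factor a(19|0.13) = 6.937969; PV = 39760 × 6.937969 = 275,853.6587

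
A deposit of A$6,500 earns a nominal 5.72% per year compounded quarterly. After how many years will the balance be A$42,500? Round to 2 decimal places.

33.06 years

Periodic rate i = 0.0572/4 = 0.0143.
(1+i)^n = 42500/6500 = 6.53846, so n = ln 6.53846 / ln 1.0143 = 132.2445 quarters
= 132.2445/4 years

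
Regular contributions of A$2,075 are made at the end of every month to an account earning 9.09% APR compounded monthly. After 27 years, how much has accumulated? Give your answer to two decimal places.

With 12 periods per year: i = 0.007575, n = 324.
FV = 2075 × [(1+0.007575)^324 − 1] / 0.007575 = 2075 × 1390.249223 = 2,884,767.1379

A$2,884,767.14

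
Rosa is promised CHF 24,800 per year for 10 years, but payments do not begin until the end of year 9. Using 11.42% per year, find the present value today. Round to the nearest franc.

PV at t=8 (ordinary 10-year annuity): 24800 × a(10|0.1142) = 24800 × 5.786937 = 143,516.0460
PV₀ = 143,516.0460 / (1+0.1142)^8 = 143,516.0460 / 2.375228 = 60,422.0182

CHF 60,422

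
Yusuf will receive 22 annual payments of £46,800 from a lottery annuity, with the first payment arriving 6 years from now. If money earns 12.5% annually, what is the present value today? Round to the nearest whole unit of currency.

Value one period before first payment (t=5): 46800 × [1 − (1+0.125)^(−22)] / 0.125 = 46800 × 7.400575 = 346,346.9332
Discount back 5 years: 346,346.9332 × (1+0.125)^(−5) = 346,346.9332 × 0.554929 = 192,197.9425

£192,198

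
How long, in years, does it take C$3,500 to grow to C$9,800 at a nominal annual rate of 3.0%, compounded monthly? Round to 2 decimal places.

34.36 years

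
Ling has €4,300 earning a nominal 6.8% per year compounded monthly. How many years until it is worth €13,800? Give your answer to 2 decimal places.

17.20 years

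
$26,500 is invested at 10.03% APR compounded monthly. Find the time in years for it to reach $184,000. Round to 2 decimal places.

Periodic rate i = 0.1003/12 = 0.00835833.
n = ln(184000/26500) / ln(1+0.00835833) = ln(6.94340) / 0.008324 = 232.8070 months
= 232.8070/12 years

19.40 years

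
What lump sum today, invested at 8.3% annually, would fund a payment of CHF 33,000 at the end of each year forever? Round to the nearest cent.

CHF 397,590.36

PV = PMT / i = 33000 / 0.083 = 397,590.3614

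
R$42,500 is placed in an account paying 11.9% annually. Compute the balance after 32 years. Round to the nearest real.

42,500 × (1+0.119)^32 = 42,500 × 36.522691 = 1,552,214.3673

R$1,552,214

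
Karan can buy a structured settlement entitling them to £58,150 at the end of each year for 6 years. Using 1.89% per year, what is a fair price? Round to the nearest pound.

Annuity factor a(6|0.0189) = 5.622284; PV = 58150 × 5.622284 = 326,935.8248

£326,936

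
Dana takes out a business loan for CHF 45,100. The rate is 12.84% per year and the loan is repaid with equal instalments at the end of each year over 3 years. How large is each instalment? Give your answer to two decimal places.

CHF 19,048.97

PMT = 45100 / ( [1 − (1+0.1284)^(−3)] / 0.1284 ) = 45100 / 2.367582 = 19,048.9692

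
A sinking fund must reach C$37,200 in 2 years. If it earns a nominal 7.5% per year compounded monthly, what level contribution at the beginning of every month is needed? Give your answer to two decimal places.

C$1,432.53

Periodic rate i = 0.075/12 = 0.00625; n = 2 × 12 = 24 periods.
FV-annuity factor × (1+i) = 25.968015; PMT = 37200 / 25.968015 = 1,432.5315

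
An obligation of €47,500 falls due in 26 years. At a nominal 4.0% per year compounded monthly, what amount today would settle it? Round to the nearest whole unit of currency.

€16,818

Periodic rate i = 0.04/12 = 0.00333333; n = 26 × 12 = 312 periods.
Discount factor = (1+0.00333333)^(−312) = 0.354067; PV = 47,500 × 0.354067 = 16,818.1591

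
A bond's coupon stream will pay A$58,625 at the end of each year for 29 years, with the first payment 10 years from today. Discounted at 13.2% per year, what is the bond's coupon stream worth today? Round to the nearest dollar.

A$141,516

PV at t=9 (ordinary 29-year annuity): 58625 × a(29|0.132) = 58625 × 7.367846 = 431,939.9431
Discount back 9 years: 431,939.9431 × (1+0.132)^(−9) = 431,939.9431 × 0.327629 = 141,515.9936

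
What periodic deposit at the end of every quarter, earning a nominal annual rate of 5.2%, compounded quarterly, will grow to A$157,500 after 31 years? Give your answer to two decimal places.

A$516.91

Periodic rate i = 0.052/4 = 0.013; n = 31 × 4 = 124 periods.
FV-annuity factor = 304.694063; PMT = 157500 / 304.694063 = 516.9119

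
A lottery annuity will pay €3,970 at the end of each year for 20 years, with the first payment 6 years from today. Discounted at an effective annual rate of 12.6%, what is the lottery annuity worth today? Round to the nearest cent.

PV at t=5 (ordinary 20-year annuity): 3970 × a(20|0.126) = 3970 × 7.197138 = 28,572.6388
PV₀ = 28,572.6388 / (1+0.126)^5 = 28,572.6388 / 1.810056 = 15,785.5020

€15,785.50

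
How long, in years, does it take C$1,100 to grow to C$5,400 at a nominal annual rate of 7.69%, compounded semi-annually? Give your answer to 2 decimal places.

21.09 years

Periodic rate i = 0.0769/2 = 0.03845.
n = ln(5400/1100) / ln(1+0.03845) = ln(4.90909) / 0.037729 = 42.1713 half-years
= 42.1713/2 years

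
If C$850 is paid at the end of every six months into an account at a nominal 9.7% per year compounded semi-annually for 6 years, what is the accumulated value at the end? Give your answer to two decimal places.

i = 0.097/2 = 0.0485 per half-year; n = 6·2 = 12.
FV = PMT · [(1+i)^n − 1] / i = 850 · 15.779607 = 13,412.6663

C$13,412.67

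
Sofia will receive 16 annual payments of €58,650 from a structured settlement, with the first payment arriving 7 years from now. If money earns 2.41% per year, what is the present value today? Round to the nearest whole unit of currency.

Value one period before first payment (t=6): 58650 × [1 − (1+0.0241)^(−16)] / 0.0241 = 58650 × 13.146907 = 771,066.0821
PV₀ = 771,066.0821 / (1+0.0241)^6 = 771,066.0821 / 1.153597 = 668,401.4800

€668,401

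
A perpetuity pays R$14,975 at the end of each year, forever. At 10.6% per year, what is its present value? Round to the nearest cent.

R$141,273.58

PV = C/r = 14975/0.106 = 141,273.5849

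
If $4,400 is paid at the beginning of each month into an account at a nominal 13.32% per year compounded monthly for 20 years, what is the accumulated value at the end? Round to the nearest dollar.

Periodic rate i = 0.1332/12 = 0.0111; n = 20 × 12 = 240 periods.
Accumulation factor s(240|0.0111) × (1+i) = 1197.330406; FV = 4400 × 1197.330406 = 5,268,253.7860
(annuity-due: payments at period start, so ×(1+i).)

$5,268,254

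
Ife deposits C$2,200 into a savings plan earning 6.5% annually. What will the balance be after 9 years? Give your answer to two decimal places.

FV = PV·(1+i)^n = 2,200 × 1.762570 = 3,877.6549

C$3,877.65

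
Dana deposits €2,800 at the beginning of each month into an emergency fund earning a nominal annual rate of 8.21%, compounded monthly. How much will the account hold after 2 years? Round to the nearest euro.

i = 0.0821/12 = 0.00684167 per month; n = 2·12 = 24.
Accumulation factor s(24|0.00684167) × (1+i) = 26.164330; FV = 2800 × 26.164330 = 73,260.1228
(annuity-due: payments at period start, so ×(1+i).)

€73,260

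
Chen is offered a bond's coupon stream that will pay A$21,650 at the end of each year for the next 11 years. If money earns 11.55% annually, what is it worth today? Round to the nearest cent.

A$131,119.67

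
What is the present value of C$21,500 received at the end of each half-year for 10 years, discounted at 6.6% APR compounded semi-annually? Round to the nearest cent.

Periodic rate i = 0.066/2 = 0.033; n = 10 × 2 = 20 periods.
PV = PMT · [1 − (1+i)^(−n)] / i = 21500 · 14.473077 = 311,171.1586

C$311,171.16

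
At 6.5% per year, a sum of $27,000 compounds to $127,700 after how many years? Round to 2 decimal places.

n = ln(127700/27000) / ln(1+0.065) = ln(4.72963) / 0.062975 = 24.6741 years

24.67 years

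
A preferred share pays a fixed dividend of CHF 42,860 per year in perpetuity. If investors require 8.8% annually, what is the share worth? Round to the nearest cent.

PV = PMT / i = 42860 / 0.088 = 487,045.4545

CHF 487,045.45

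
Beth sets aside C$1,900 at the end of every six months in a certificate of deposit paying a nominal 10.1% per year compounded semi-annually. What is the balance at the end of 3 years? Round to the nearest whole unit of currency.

C$12,940

Periodic rate i = 0.101/2 = 0.0505; n = 3 × 2 = 6 periods.
FV = PMT · [(1+i)^n − 1] / i = 1900 · 6.810476 = 12,939.9047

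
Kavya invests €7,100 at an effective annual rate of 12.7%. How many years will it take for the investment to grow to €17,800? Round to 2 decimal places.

(1+i)^n = 17800/7100 = 2.50704, so n = ln 2.50704 / ln 1.127 = 7.6874 years

7.69 years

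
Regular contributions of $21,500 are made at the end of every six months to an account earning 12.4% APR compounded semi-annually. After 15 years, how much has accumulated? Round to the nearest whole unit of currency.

With 2 periods per year: i = 0.062, n = 30.
Accumulation factor s(30|0.062) = 81.897539; FV = 21500 × 81.897539 = 1,760,797.0913

$1,760,797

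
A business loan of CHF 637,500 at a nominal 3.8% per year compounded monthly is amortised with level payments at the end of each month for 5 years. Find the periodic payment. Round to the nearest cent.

CHF 11,683.08

Periodic rate i = 0.038/12 = 0.00316667; n = 5 × 12 = 60 periods.
Annuity-PV factor = 54.566077; PMT = 637500 / 54.566077 = 11,683.0830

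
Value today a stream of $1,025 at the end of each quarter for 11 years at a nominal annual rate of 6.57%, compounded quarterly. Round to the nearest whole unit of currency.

With 4 periods per year: i = 0.016425, n = 44.
Annuity factor a(44|0.016425) = 31.153840; PV = 1025 × 31.153840 = 31,932.6856

$31,933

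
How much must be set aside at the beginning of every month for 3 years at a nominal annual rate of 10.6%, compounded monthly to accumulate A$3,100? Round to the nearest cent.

Periodic rate i = 0.106/12 = 0.00883333; n = 3 × 12 = 36 periods.
FV-annuity factor × (1+i) = 42.537581; PMT = 3100 / 42.537581 = 72.8767

A$72.88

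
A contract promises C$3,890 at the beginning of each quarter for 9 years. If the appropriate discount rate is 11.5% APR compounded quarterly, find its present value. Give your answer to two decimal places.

With 4 periods per year: i = 0.02875, n = 36.
PV = PMT · [1 − (1+i)^(−n)] / i × (1+i) = 3890 · 22.884754 = 89,021.6950
Payments are at the start of each period, so multiply by (1+i).

C$89,021.69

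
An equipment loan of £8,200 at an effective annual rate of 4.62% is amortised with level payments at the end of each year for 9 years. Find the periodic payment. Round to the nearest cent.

PMT = 8200 / ( [1 − (1+0.0462)^(−9)] / 0.0462 ) = 8200 / 7.229659 = 1,134.2168

£1,134.22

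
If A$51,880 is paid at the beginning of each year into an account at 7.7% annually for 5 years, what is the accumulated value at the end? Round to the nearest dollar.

A$325,840

FV = 51880 × [(1+0.077)^5 − 1] / 0.077 × (1+i) = 51880 × 6.280642 = 325,839.6872
(annuity-due: payments at period start, so ×(1+i).)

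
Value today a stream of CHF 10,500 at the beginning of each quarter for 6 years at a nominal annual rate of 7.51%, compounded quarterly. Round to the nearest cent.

CHF 205,160.82

With 4 periods per year: i = 0.018775, n = 24.
PV = 10500 × [1 − (1+0.018775)^(−24)] / 0.018775 × (1+i) = 10500 × 19.539126 = 205,160.8182
(Beginning-of-period payments → annuity-due factor ×(1+i).)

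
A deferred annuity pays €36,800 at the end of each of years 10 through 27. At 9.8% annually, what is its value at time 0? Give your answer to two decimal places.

€131,797.20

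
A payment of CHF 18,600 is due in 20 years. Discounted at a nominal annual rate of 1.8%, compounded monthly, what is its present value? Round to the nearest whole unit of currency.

With 12 periods per year: i = 0.0015, n = 240.
Discount factor = (1+0.0015)^(−240) = 0.697865; PV = 18,600 × 0.697865 = 12,980.2804

CHF 12,980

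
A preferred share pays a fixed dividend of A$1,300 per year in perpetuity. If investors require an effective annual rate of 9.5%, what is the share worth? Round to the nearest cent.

A$13,684.21

PV = PMT / i = 1300 / 0.095 = 13,684.2105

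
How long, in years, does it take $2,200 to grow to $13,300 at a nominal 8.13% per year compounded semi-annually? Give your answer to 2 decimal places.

22.58 years

Periodic rate i = 0.0813/2 = 0.04065.
n = ln(13300/2200) / ln(1+0.04065) = ln(6.04545) / 0.039846 = 45.1571 half-years
= 45.1571/2 years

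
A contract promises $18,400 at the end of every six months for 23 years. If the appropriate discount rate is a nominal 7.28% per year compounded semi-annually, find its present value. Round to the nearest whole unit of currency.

$407,893

With 2 periods per year: i = 0.0364, n = 46.
PV = 18400 × [1 − (1+0.0364)^(−46)] / 0.0364 = 18400 × 22.168106 = 407,893.1519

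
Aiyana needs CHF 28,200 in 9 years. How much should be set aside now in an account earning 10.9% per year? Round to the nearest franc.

Discount factor = (1+0.109)^(−9) = 0.394109; PV = 28,200 × 0.394109 = 11,113.8669

CHF 11,114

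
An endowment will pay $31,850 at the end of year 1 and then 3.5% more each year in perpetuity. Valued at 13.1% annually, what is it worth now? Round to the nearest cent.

$331,770.83

PV = PMT / (i − g) = 31850 / (0.131 − 0.035) = 31850 / 0.096000 = 331,770.8333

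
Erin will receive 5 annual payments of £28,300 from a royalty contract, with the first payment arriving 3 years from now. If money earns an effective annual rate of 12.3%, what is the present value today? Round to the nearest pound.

PV at t=2 (ordinary 5-year annuity): 28300 × a(5|0.123) = 28300 × 3.578146 = 101,261.5239
Discount back 2 years: 101,261.5239 × (1+0.123)^(−2) = 101,261.5239 × 0.792940 = 80,294.3425

£80,294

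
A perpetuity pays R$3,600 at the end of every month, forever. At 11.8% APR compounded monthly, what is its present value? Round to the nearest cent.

Periodic rate i = 0.118/12 = 0.00983333.
PV = C/r = 3600/0.00983333 = 366,101.6949

R$366,101.69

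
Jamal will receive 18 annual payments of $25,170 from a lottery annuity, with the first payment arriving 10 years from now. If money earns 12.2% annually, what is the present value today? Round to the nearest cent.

Value one period before first payment (t=9): 25170 × [1 − (1+0.122)^(−18)] / 0.122 = 25170 × 7.164510 = 180,330.7089
Discount back 9 years: 180,330.7089 × (1+0.122)^(−9) = 180,330.7089 × 0.354866 = 63,993.2221

$63,993.22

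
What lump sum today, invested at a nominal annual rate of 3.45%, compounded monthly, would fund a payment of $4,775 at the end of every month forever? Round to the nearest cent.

Periodic rate i = 0.0345/12 = 0.002875.
PV = PMT / i = 4775 / 0.002875 = 1,660,869.5652

$1,660,869.57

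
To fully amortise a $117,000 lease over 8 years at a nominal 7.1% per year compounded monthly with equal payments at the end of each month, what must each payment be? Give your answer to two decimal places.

$1,600.97

Periodic rate i = 0.071/12 = 0.00591667; n = 8 × 12 = 96 periods.
Annuity-PV factor = 73.080532; PMT = 117000 / 73.080532 = 1,600.9736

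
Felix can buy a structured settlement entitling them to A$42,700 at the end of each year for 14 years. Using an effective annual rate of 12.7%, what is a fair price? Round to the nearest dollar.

Annuity factor a(14|0.127) = 6.397421; PV = 42700 × 6.397421 = 273,169.8571

A$273,170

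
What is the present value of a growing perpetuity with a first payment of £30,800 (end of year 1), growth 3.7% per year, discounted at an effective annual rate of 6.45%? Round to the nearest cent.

PV = PMT / (i − g) = 30800 / (0.0645 − 0.037) = 30800 / 0.027500 = 1,120,000.0000

£1,120,000.00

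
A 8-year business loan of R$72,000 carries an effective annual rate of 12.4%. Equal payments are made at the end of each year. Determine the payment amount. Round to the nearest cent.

Annuity-PV factor = 4.898976; PMT = 72000 / 4.898976 = 14,696.9489

R$14,696.95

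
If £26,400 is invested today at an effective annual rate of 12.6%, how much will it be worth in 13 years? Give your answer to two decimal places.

£123,481.81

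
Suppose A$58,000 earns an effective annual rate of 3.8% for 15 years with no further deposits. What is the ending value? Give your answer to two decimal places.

A$101,481.83

58,000 × (1+0.038)^15 = 58,000 × 1.749687 = 101,481.8314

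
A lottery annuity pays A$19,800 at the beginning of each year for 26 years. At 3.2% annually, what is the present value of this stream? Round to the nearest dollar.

A$357,021

PV = PMT · [1 − (1+i)^(−n)] / i × (1+i) = 19800 · 18.031375 = 357,021.2321
Payments are at the start of each period, so multiply by (1+i).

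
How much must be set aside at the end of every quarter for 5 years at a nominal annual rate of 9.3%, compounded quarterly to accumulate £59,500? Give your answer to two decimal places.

£2,370.57

Periodic rate i = 0.093/4 = 0.02325; n = 5 × 4 = 20 periods.
FV-annuity factor = 25.099440; PMT = 59500 / 25.099440 = 2,370.5708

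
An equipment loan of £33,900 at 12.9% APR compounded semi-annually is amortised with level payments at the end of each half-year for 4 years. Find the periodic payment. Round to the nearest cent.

£5,556.75

Periodic rate i = 0.129/2 = 0.0645; n = 4 × 2 = 8 periods.
PMT = 33900 / ( [1 − (1+0.0645)^(−8)] / 0.0645 ) = 33900 / 6.100691 = 5,556.7472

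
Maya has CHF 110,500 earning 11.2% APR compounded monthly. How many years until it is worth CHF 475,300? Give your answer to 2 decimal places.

13.09 years

Periodic rate i = 0.112/12 = 0.00933333.
n = ln(475300/110500) / ln(1+0.00933333) = ln(4.30136) / 0.009290 = 157.0423 months
= 157.0423/12 years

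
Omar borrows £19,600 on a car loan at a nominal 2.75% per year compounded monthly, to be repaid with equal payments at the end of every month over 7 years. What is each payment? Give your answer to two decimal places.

£256.78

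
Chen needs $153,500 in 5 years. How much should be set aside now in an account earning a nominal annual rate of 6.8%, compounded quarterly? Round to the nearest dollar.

$109,569

With 4 periods per year: i = 0.017, n = 20.
PV = 153,500 / (1 + 0.017)^20 = 153,500 / 1.400938 = 109,569.4096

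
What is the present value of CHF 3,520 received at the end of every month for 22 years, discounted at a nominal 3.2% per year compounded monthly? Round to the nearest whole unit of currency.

CHF 666,512

Periodic rate i = 0.032/12 = 0.00266667; n = 22 × 12 = 264 periods.
PV = PMT · [1 − (1+i)^(−n)] / i = 3520 · 189.350028 = 666,512.1002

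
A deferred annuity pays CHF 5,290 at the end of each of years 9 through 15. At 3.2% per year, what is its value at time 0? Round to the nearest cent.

CHF 25,424.87

PV at t=8 (ordinary 7-year annuity): 5290 × a(7|0.032) = 5290 × 6.183590 = 32,711.1906
PV₀ = 32,711.1906 / (1+0.032)^8 = 32,711.1906 / 1.286582 = 25,424.8719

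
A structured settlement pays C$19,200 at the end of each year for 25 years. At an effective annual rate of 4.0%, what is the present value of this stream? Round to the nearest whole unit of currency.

Annuity factor a(25|0.04) = 15.622080; PV = 19200 × 15.622080 = 299,943.9349

C$299,944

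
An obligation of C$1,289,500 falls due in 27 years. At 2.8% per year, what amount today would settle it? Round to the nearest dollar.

PV = 1,289,500 / (1 + 0.028)^27 = 1,289,500 / 2.107726 = 611,796.8699

C$611,797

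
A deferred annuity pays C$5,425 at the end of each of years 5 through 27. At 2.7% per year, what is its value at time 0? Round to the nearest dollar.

C$82,749

PV at t=4 (ordinary 23-year annuity): 5425 × a(23|0.027) = 5425 × 16.968485 = 92,054.0326
Discount back 4 years: 92,054.0326 × (1+0.027)^(−4) = 92,054.0326 × 0.898914 = 82,748.6741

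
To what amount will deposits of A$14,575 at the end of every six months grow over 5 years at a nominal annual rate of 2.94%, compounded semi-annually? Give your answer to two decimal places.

A$155,779.20

Periodic rate i = 0.0294/2 = 0.0147; n = 5 × 2 = 10 periods.
FV = 14575 × [(1+0.0147)^10 − 1] / 0.0147 = 14575 × 10.688110 = 155,779.2001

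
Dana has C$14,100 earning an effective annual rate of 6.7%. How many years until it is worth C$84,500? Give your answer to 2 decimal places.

27.61 years

(1+i)^n = 84500/14100 = 5.99291, so n = ln 5.99291 / ln 1.067 = 27.6106 years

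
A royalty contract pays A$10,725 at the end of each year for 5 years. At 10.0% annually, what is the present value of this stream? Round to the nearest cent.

A$40,656.19

Annuity factor a(5|0.1) = 3.790787; PV = 10725 × 3.790787 = 40,656.1881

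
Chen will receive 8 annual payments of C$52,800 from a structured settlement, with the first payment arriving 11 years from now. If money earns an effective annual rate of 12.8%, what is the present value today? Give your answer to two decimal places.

C$76,498.43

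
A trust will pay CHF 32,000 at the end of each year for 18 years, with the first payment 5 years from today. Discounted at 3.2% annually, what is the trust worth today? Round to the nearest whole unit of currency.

CHF 381,531

PV at t=4 (ordinary 18-year annuity): 32000 × a(18|0.032) = 32000 × 13.523807 = 432,761.8280
Discount back 4 years: 432,761.8280 × (1+0.032)^(−4) = 432,761.8280 × 0.881620 = 381,531.2869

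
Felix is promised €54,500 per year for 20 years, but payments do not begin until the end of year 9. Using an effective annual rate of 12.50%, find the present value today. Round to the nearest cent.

PV at t=8 (ordinary 20-year annuity): 54500 × a(20|0.125) = 54500 × 7.241353 = 394,653.7582
PV₀ = 394,653.7582 / (1+0.125)^8 = 394,653.7582 / 2.565785 = 153,814.0697

€153,814.07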